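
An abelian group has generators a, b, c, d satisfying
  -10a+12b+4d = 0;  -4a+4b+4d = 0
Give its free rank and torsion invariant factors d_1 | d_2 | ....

rank_ℚ(R)=2; free=4−2=2
SNF(R) diag = [2, 4] → torsion [2, 4]

Answer: M ≅ ℤ^2 ⊕ ℤ/2 ⊕ ℤ/4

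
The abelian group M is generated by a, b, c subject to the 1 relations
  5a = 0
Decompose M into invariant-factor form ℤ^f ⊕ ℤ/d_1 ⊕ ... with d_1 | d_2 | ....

Answer: M ≅ ℤ^2 ⊕ ℤ/5

Derivation:
rank_ℚ(R)=1; free=3−1=2
SNF(R) diag = [5] → torsion [5]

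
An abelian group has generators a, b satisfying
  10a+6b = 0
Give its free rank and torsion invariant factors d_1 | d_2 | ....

Answer: M ≅ ℤ^1 ⊕ ℤ/2

Derivation:
rank_ℚ(R)=1; free=2−1=1
SNF(R) diag = [2] → torsion [2]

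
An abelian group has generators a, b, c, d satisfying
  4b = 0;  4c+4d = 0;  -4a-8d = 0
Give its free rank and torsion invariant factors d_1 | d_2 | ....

Answer: M ≅ ℤ^1 ⊕ ℤ/4 ⊕ ℤ/4 ⊕ ℤ/4

Derivation:
rank_ℚ(R)=3; free=4−3=1
SNF(R) diag = [4, 4, 4] → torsion [4, 4, 4]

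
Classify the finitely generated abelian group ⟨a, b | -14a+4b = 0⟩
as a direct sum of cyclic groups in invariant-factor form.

rank_ℚ(R)=1; free=2−1=1
SNF(R) diag = [2] → torsion [2]

Answer: M ≅ ℤ^1 ⊕ ℤ/2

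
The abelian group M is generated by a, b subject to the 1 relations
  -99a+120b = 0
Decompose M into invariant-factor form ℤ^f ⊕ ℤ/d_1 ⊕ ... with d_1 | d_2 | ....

Answer: M ≅ ℤ^1 ⊕ ℤ/3

Derivation:
rank_ℚ(R)=1; free=2−1=1
SNF(R) diag = [3] → torsion [3]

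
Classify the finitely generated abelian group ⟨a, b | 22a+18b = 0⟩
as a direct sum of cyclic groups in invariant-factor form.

Answer: M ≅ ℤ^1 ⊕ ℤ/2

Derivation:
rank_ℚ(R)=1; free=2−1=1
SNF(R) diag = [2] → torsion [2]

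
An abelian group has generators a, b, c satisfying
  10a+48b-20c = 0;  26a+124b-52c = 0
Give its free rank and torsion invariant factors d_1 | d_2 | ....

Answer: M ≅ ℤ^1 ⊕ ℤ/2 ⊕ ℤ/4

Derivation:
rank_ℚ(R)=2; free=3−2=1
SNF(R) diag = [2, 4] → torsion [2, 4]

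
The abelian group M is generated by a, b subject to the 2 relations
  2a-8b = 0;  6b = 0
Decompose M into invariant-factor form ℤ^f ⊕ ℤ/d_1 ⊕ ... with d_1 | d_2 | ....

rank_ℚ(R)=2; free=2−2=0
SNF(R) diag = [2, 6] → torsion [2, 6]

Answer: M ≅ ℤ/2 ⊕ ℤ/6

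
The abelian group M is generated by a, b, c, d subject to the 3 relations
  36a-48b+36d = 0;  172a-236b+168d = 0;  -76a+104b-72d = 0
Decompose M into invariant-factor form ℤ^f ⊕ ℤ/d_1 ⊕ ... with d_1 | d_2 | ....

Answer: M ≅ ℤ^1 ⊕ ℤ/4 ⊕ ℤ/12 ⊕ ℤ/12

Derivation:
rank_ℚ(R)=3; free=4−3=1
SNF(R) diag = [4, 12, 12] → torsion [4, 12, 12]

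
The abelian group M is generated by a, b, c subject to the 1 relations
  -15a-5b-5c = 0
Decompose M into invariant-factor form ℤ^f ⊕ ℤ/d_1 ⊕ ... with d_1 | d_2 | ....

rank_ℚ(R)=1; free=3−1=2
SNF(R) diag = [5] → torsion [5]

Answer: M ≅ ℤ^2 ⊕ ℤ/5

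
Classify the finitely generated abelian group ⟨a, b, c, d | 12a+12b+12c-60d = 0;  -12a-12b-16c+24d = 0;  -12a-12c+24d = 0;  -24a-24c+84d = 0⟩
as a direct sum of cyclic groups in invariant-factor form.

Answer: M ≅ ℤ/4 ⊕ ℤ/12 ⊕ ℤ/12 ⊕ ℤ/36

Derivation:
rank_ℚ(R)=4; free=4−4=0
SNF(R) diag = [4, 12, 12, 36] → torsion [4, 12, 12, 36]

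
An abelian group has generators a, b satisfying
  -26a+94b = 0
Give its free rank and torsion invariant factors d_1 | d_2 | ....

rank_ℚ(R)=1; free=2−1=1
SNF(R) diag = [2] → torsion [2]

Answer: M ≅ ℤ^1 ⊕ ℤ/2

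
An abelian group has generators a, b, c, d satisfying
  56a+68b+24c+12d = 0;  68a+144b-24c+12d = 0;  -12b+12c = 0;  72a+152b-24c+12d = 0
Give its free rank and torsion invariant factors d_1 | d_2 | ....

Answer: M ≅ ℤ/4 ⊕ ℤ/4 ⊕ ℤ/12 ⊕ ℤ/12

Derivation:
rank_ℚ(R)=4; free=4−4=0
SNF(R) diag = [4, 4, 12, 12] → torsion [4, 4, 12, 12]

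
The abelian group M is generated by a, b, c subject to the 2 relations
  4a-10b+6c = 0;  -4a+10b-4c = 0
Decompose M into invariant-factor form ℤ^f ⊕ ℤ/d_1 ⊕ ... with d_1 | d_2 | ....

Answer: M ≅ ℤ^1 ⊕ ℤ/2 ⊕ ℤ/2

Derivation:
rank_ℚ(R)=2; free=3−2=1
SNF(R) diag = [2, 2] → torsion [2, 2]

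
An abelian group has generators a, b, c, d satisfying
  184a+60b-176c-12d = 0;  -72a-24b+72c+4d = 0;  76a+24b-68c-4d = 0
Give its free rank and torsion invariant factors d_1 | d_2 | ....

Answer: M ≅ ℤ^1 ⊕ ℤ/4 ⊕ ℤ/4 ⊕ ℤ/12

Derivation:
rank_ℚ(R)=3; free=4−3=1
SNF(R) diag = [4, 4, 12] → torsion [4, 4, 12]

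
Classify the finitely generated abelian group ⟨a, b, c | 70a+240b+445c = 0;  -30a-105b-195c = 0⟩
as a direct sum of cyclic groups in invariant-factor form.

rank_ℚ(R)=2; free=3−2=1
SNF(R) diag = [5, 15] → torsion [5, 15]

Answer: M ≅ ℤ^1 ⊕ ℤ/5 ⊕ ℤ/15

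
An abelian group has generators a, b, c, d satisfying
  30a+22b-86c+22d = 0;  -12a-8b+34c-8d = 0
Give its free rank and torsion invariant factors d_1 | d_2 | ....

Answer: M ≅ ℤ^2 ⊕ ℤ/2 ⊕ ℤ/6

Derivation:
rank_ℚ(R)=2; free=4−2=2
SNF(R) diag = [2, 6] → torsion [2, 6]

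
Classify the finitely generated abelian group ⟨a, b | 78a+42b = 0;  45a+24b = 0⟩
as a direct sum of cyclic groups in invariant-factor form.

Answer: M ≅ ℤ/3 ⊕ ℤ/6

Derivation:
rank_ℚ(R)=2; free=2−2=0
SNF(R) diag = [3, 6] → torsion [3, 6]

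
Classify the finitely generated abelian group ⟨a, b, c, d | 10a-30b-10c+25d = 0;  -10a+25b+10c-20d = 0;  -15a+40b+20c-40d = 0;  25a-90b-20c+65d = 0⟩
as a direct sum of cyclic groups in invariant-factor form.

Answer: M ≅ ℤ/5 ⊕ ℤ/5 ⊕ ℤ/5 ⊕ ℤ/10

Derivation:
rank_ℚ(R)=4; free=4−4=0
SNF(R) diag = [5, 5, 5, 10] → torsion [5, 5, 5, 10]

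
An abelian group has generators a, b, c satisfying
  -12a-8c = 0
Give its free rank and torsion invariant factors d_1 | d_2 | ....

Answer: M ≅ ℤ^2 ⊕ ℤ/4

Derivation:
rank_ℚ(R)=1; free=3−1=2
SNF(R) diag = [4] → torsion [4]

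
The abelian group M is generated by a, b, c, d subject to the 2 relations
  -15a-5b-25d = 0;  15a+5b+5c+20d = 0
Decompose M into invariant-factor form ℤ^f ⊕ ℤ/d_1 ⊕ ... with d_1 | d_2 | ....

Answer: M ≅ ℤ^2 ⊕ ℤ/5 ⊕ ℤ/5

Derivation:
rank_ℚ(R)=2; free=4−2=2
SNF(R) diag = [5, 5] → torsion [5, 5]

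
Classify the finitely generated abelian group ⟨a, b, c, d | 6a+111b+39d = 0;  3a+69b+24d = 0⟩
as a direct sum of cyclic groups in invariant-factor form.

Answer: M ≅ ℤ^2 ⊕ ℤ/3 ⊕ ℤ/9

Derivation:
rank_ℚ(R)=2; free=4−2=2
SNF(R) diag = [3, 9] → torsion [3, 9]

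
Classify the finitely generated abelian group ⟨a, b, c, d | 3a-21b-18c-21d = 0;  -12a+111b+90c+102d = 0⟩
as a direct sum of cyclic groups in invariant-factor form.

Answer: M ≅ ℤ^2 ⊕ ℤ/3 ⊕ ℤ/9

Derivation:
rank_ℚ(R)=2; free=4−2=2
SNF(R) diag = [3, 9] → torsion [3, 9]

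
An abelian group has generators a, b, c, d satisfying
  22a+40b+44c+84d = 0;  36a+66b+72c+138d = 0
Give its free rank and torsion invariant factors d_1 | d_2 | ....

rank_ℚ(R)=2; free=4−2=2
SNF(R) diag = [2, 6] → torsion [2, 6]

Answer: M ≅ ℤ^2 ⊕ ℤ/2 ⊕ ℤ/6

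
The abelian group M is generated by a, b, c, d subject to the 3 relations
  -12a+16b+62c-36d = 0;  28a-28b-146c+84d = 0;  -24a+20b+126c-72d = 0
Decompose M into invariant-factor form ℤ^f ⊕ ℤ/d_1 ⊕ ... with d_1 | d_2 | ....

rank_ℚ(R)=3; free=4−3=1
SNF(R) diag = [2, 4, 4] → torsion [2, 4, 4]

Answer: M ≅ ℤ^1 ⊕ ℤ/2 ⊕ ℤ/4 ⊕ ℤ/4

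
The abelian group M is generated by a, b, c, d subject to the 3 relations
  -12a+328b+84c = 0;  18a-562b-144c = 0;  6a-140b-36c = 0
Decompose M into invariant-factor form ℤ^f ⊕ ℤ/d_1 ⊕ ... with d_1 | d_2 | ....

rank_ℚ(R)=3; free=4−3=1
SNF(R) diag = [2, 6, 12] → torsion [2, 6, 12]

Answer: M ≅ ℤ^1 ⊕ ℤ/2 ⊕ ℤ/6 ⊕ ℤ/12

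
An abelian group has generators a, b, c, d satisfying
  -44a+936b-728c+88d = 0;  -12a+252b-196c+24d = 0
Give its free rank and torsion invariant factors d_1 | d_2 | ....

Answer: M ≅ ℤ^2 ⊕ ℤ/4 ⊕ ℤ/4

Derivation:
rank_ℚ(R)=2; free=4−2=2
SNF(R) diag = [4, 4] → torsion [4, 4]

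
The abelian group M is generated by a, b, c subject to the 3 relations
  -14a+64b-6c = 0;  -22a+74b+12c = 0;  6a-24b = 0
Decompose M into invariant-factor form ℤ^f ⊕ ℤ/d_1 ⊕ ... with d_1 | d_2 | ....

Answer: M ≅ ℤ/2 ⊕ ℤ/6 ⊕ ℤ/6

Derivation:
rank_ℚ(R)=3; free=3−3=0
SNF(R) diag = [2, 6, 6] → torsion [2, 6, 6]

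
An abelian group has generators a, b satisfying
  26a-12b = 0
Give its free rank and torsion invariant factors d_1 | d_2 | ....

rank_ℚ(R)=1; free=2−1=1
SNF(R) diag = [2] → torsion [2]

Answer: M ≅ ℤ^1 ⊕ ℤ/2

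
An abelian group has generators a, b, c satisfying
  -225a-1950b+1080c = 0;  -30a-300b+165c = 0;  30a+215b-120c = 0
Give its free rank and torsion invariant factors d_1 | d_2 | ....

Answer: M ≅ ℤ/5 ⊕ ℤ/15 ⊕ ℤ/45

Derivation:
rank_ℚ(R)=3; free=3−3=0
SNF(R) diag = [5, 15, 45] → torsion [5, 15, 45]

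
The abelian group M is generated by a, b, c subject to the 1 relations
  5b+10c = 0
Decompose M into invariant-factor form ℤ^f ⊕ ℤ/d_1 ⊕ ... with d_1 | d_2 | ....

rank_ℚ(R)=1; free=3−1=2
SNF(R) diag = [5] → torsion [5]

Answer: M ≅ ℤ^2 ⊕ ℤ/5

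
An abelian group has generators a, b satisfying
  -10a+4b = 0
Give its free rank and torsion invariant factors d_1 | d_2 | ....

rank_ℚ(R)=1; free=2−1=1
SNF(R) diag = [2] → torsion [2]

Answer: M ≅ ℤ^1 ⊕ ℤ/2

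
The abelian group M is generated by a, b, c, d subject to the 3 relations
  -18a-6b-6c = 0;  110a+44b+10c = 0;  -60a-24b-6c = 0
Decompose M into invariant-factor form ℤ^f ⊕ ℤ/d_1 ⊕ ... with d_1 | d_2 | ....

Answer: M ≅ ℤ^1 ⊕ ℤ/2 ⊕ ℤ/6 ⊕ ℤ/6

Derivation:
rank_ℚ(R)=3; free=4−3=1
SNF(R) diag = [2, 6, 6] → torsion [2, 6, 6]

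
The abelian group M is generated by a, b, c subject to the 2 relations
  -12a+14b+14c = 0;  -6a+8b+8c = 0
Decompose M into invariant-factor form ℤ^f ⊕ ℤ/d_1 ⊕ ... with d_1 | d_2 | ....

rank_ℚ(R)=2; free=3−2=1
SNF(R) diag = [2, 6] → torsion [2, 6]

Answer: M ≅ ℤ^1 ⊕ ℤ/2 ⊕ ℤ/6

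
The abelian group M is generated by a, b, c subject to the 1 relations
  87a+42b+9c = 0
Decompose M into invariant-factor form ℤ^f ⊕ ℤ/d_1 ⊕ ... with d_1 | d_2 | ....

Answer: M ≅ ℤ^2 ⊕ ℤ/3

Derivation:
rank_ℚ(R)=1; free=3−1=2
SNF(R) diag = [3] → torsion [3]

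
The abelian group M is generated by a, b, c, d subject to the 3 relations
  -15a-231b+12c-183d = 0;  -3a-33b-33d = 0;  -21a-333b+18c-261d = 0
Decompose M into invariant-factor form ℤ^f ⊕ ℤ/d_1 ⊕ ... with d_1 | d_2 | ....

rank_ℚ(R)=3; free=4−3=1
SNF(R) diag = [3, 6, 6] → torsion [3, 6, 6]

Answer: M ≅ ℤ^1 ⊕ ℤ/3 ⊕ ℤ/6 ⊕ ℤ/6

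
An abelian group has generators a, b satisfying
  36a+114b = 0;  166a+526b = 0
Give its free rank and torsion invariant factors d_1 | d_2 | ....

Answer: M ≅ ℤ/2 ⊕ ℤ/6

Derivation:
rank_ℚ(R)=2; free=2−2=0
SNF(R) diag = [2, 6] → torsion [2, 6]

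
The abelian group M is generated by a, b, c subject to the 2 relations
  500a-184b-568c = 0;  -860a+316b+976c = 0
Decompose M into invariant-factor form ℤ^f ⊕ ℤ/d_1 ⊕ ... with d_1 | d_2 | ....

Answer: M ≅ ℤ^1 ⊕ ℤ/4 ⊕ ℤ/12

Derivation:
rank_ℚ(R)=2; free=3−2=1
SNF(R) diag = [4, 12] → torsion [4, 12]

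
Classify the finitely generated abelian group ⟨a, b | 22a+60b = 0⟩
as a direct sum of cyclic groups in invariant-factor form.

rank_ℚ(R)=1; free=2−1=1
SNF(R) diag = [2] → torsion [2]

Answer: M ≅ ℤ^1 ⊕ ℤ/2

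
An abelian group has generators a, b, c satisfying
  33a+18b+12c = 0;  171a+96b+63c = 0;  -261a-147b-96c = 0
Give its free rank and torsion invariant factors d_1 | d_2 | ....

Answer: M ≅ ℤ/3 ⊕ ℤ/3 ⊕ ℤ/3

Derivation:
rank_ℚ(R)=3; free=3−3=0
SNF(R) diag = [3, 3, 3] → torsion [3, 3, 3]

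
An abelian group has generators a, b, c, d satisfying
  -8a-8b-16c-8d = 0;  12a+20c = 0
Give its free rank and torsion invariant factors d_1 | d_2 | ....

Answer: M ≅ ℤ^2 ⊕ ℤ/4 ⊕ ℤ/8

Derivation:
rank_ℚ(R)=2; free=4−2=2
SNF(R) diag = [4, 8] → torsion [4, 8]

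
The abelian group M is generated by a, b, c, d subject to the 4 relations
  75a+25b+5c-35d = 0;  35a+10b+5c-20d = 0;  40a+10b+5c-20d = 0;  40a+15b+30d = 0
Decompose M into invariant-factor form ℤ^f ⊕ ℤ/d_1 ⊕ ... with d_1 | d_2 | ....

Answer: M ≅ ℤ/5 ⊕ ℤ/5 ⊕ ℤ/15 ⊕ ℤ/45

Derivation:
rank_ℚ(R)=4; free=4−4=0
SNF(R) diag = [5, 5, 15, 45] → torsion [5, 5, 15, 45]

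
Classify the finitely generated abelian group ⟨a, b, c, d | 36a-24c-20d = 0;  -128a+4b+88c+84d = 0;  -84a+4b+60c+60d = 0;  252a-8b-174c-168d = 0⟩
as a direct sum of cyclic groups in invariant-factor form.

Answer: M ≅ ℤ/2 ⊕ ℤ/4 ⊕ ℤ/4 ⊕ ℤ/12

Derivation:
rank_ℚ(R)=4; free=4−4=0
SNF(R) diag = [2, 4, 4, 12] → torsion [2, 4, 4, 12]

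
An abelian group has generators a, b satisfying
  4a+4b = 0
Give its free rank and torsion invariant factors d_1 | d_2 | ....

Answer: M ≅ ℤ^1 ⊕ ℤ/4

Derivation:
rank_ℚ(R)=1; free=2−1=1
SNF(R) diag = [4] → torsion [4]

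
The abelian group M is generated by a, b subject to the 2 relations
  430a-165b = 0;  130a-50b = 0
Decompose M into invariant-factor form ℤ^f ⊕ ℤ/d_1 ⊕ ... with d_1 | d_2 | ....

rank_ℚ(R)=2; free=2−2=0
SNF(R) diag = [5, 10] → torsion [5, 10]

Answer: M ≅ ℤ/5 ⊕ ℤ/10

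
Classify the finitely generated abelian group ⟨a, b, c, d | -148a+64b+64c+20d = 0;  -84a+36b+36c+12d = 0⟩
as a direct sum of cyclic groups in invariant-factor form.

Answer: M ≅ ℤ^2 ⊕ ℤ/4 ⊕ ℤ/12

Derivation:
rank_ℚ(R)=2; free=4−2=2
SNF(R) diag = [4, 12] → torsion [4, 12]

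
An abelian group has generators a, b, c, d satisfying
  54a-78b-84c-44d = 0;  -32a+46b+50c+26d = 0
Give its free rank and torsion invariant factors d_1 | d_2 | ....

rank_ℚ(R)=2; free=4−2=2
SNF(R) diag = [2, 2] → torsion [2, 2]

Answer: M ≅ ℤ^2 ⊕ ℤ/2 ⊕ ℤ/2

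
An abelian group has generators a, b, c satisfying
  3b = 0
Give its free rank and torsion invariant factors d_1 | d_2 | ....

rank_ℚ(R)=1; free=3−1=2
SNF(R) diag = [3] → torsion [3]

Answer: M ≅ ℤ^2 ⊕ ℤ/3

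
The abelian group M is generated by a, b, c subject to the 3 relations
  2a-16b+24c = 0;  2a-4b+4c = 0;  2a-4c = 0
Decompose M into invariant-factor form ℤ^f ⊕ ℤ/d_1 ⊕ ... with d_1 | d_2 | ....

Answer: M ≅ ℤ/2 ⊕ ℤ/4 ⊕ ℤ/4

Derivation:
rank_ℚ(R)=3; free=3−3=0
SNF(R) diag = [2, 4, 4] → torsion [2, 4, 4]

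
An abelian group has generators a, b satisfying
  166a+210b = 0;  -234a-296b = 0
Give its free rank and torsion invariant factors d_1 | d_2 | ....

Answer: M ≅ ℤ/2 ⊕ ℤ/2

Derivation:
rank_ℚ(R)=2; free=2−2=0
SNF(R) diag = [2, 2] → torsion [2, 2]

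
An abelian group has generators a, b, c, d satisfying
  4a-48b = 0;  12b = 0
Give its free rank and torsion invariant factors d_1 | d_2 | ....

rank_ℚ(R)=2; free=4−2=2
SNF(R) diag = [4, 12] → torsion [4, 12]

Answer: M ≅ ℤ^2 ⊕ ℤ/4 ⊕ ℤ/12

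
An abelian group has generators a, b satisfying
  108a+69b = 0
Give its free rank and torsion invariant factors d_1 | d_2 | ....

rank_ℚ(R)=1; free=2−1=1
SNF(R) diag = [3] → torsion [3]

Answer: M ≅ ℤ^1 ⊕ ℤ/3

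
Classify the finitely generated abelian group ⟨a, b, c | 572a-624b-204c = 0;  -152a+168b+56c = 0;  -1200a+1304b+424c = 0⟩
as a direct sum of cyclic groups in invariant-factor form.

rank_ℚ(R)=3; free=3−3=0
SNF(R) diag = [4, 8, 8] → torsion [4, 8, 8]

Answer: M ≅ ℤ/4 ⊕ ℤ/8 ⊕ ℤ/8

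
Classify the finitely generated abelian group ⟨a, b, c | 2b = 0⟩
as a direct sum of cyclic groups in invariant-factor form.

rank_ℚ(R)=1; free=3−1=2
SNF(R) diag = [2] → torsion [2]

Answer: M ≅ ℤ^2 ⊕ ℤ/2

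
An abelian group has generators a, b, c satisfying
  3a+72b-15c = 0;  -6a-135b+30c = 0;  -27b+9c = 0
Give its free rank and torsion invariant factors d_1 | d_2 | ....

rank_ℚ(R)=3; free=3−3=0
SNF(R) diag = [3, 9, 9] → torsion [3, 9, 9]

Answer: M ≅ ℤ/3 ⊕ ℤ/9 ⊕ ℤ/9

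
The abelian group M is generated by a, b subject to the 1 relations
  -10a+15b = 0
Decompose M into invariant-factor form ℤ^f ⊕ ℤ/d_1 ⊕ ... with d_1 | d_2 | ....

rank_ℚ(R)=1; free=2−1=1
SNF(R) diag = [5] → torsion [5]

Answer: M ≅ ℤ^1 ⊕ ℤ/5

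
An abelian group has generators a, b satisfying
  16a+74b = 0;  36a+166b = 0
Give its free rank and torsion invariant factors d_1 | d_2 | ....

Answer: M ≅ ℤ/2 ⊕ ℤ/4

Derivation:
rank_ℚ(R)=2; free=2−2=0
SNF(R) diag = [2, 4] → torsion [2, 4]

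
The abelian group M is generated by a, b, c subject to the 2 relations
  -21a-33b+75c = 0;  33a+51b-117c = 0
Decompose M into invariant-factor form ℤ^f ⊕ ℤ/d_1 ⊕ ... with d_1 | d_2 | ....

rank_ℚ(R)=2; free=3−2=1
SNF(R) diag = [3, 6] → torsion [3, 6]

Answer: M ≅ ℤ^1 ⊕ ℤ/3 ⊕ ℤ/6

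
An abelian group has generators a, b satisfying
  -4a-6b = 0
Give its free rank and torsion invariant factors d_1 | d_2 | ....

Answer: M ≅ ℤ^1 ⊕ ℤ/2

Derivation:
rank_ℚ(R)=1; free=2−1=1
SNF(R) diag = [2] → torsion [2]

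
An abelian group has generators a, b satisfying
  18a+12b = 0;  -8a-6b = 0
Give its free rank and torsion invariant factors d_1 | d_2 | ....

Answer: M ≅ ℤ/2 ⊕ ℤ/6

Derivation:
rank_ℚ(R)=2; free=2−2=0
SNF(R) diag = [2, 6] → torsion [2, 6]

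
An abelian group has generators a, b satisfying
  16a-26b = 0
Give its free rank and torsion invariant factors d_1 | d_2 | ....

rank_ℚ(R)=1; free=2−1=1
SNF(R) diag = [2] → torsion [2]

Answer: M ≅ ℤ^1 ⊕ ℤ/2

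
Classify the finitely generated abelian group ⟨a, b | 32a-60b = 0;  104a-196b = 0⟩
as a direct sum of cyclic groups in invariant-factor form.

rank_ℚ(R)=2; free=2−2=0
SNF(R) diag = [4, 8] → torsion [4, 8]

Answer: M ≅ ℤ/4 ⊕ ℤ/8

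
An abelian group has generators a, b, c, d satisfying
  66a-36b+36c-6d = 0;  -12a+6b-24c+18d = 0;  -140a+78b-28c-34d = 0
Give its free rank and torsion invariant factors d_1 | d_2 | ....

rank_ℚ(R)=3; free=4−3=1
SNF(R) diag = [2, 6, 12] → torsion [2, 6, 12]

Answer: M ≅ ℤ^1 ⊕ ℤ/2 ⊕ ℤ/6 ⊕ ℤ/12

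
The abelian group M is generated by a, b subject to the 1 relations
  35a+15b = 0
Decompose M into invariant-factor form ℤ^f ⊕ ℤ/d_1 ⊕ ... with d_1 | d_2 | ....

Answer: M ≅ ℤ^1 ⊕ ℤ/5

Derivation:
rank_ℚ(R)=1; free=2−1=1
SNF(R) diag = [5] → torsion [5]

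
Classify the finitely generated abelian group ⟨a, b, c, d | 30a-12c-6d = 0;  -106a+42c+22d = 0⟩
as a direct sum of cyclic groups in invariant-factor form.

rank_ℚ(R)=2; free=4−2=2
SNF(R) diag = [2, 6] → torsion [2, 6]

Answer: M ≅ ℤ^2 ⊕ ℤ/2 ⊕ ℤ/6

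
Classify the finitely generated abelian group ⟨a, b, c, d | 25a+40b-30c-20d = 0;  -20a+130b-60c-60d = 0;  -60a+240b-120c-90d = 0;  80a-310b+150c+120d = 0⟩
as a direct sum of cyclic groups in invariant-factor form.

rank_ℚ(R)=4; free=4−4=0
SNF(R) diag = [5, 10, 30, 30] → torsion [5, 10, 30, 30]

Answer: M ≅ ℤ/5 ⊕ ℤ/10 ⊕ ℤ/30 ⊕ ℤ/30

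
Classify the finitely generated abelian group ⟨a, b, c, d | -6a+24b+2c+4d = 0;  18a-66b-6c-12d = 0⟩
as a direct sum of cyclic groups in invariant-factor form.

Answer: M ≅ ℤ^2 ⊕ ℤ/2 ⊕ ℤ/6

Derivation:
rank_ℚ(R)=2; free=4−2=2
SNF(R) diag = [2, 6] → torsion [2, 6]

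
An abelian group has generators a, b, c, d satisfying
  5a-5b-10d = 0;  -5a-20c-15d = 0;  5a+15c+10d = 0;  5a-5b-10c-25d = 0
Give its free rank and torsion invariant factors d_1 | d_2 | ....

rank_ℚ(R)=4; free=4−4=0
SNF(R) diag = [5, 5, 5, 5] → torsion [5, 5, 5, 5]

Answer: M ≅ ℤ/5 ⊕ ℤ/5 ⊕ ℤ/5 ⊕ ℤ/5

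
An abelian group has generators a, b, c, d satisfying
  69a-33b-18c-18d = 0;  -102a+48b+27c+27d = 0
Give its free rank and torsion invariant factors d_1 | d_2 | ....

rank_ℚ(R)=2; free=4−2=2
SNF(R) diag = [3, 9] → torsion [3, 9]

Answer: M ≅ ℤ^2 ⊕ ℤ/3 ⊕ ℤ/9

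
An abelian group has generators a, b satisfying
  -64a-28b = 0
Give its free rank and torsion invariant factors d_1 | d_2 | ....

rank_ℚ(R)=1; free=2−1=1
SNF(R) diag = [4] → torsion [4]

Answer: M ≅ ℤ^1 ⊕ ℤ/4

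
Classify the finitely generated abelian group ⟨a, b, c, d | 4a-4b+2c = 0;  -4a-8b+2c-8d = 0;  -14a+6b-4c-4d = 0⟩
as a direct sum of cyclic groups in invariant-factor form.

Answer: M ≅ ℤ^1 ⊕ ℤ/2 ⊕ ℤ/2 ⊕ ℤ/4

Derivation:
rank_ℚ(R)=3; free=4−3=1
SNF(R) diag = [2, 2, 4] → torsion [2, 2, 4]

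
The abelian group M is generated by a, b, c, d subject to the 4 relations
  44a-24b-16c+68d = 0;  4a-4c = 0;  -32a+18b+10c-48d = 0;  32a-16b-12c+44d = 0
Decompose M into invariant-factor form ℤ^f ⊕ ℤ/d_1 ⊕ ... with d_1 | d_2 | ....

rank_ℚ(R)=4; free=4−4=0
SNF(R) diag = [2, 4, 4, 8] → torsion [2, 4, 4, 8]

Answer: M ≅ ℤ/2 ⊕ ℤ/4 ⊕ ℤ/4 ⊕ ℤ/8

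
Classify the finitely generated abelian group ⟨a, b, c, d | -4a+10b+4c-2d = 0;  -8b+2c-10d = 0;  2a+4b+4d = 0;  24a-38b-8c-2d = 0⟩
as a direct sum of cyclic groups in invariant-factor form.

Answer: M ≅ ℤ/2 ⊕ ℤ/2 ⊕ ℤ/2 ⊕ ℤ/4

Derivation:
rank_ℚ(R)=4; free=4−4=0
SNF(R) diag = [2, 2, 2, 4] → torsion [2, 2, 2, 4]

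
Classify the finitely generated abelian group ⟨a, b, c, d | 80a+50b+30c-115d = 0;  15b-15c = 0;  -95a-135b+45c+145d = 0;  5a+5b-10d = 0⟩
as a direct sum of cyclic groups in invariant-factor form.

Answer: M ≅ ℤ/5 ⊕ ℤ/5 ⊕ ℤ/15 ⊕ ℤ/45

Derivation:
rank_ℚ(R)=4; free=4−4=0
SNF(R) diag = [5, 5, 15, 45] → torsion [5, 5, 15, 45]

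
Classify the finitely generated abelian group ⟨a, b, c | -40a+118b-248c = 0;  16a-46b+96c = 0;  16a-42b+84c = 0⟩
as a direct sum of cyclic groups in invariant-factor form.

Answer: M ≅ ℤ/2 ⊕ ℤ/4 ⊕ ℤ/8

Derivation:
rank_ℚ(R)=3; free=3−3=0
SNF(R) diag = [2, 4, 8] → torsion [2, 4, 8]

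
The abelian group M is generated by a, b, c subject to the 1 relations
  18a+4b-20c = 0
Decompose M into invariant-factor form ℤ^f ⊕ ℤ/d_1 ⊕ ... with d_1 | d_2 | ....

rank_ℚ(R)=1; free=3−1=2
SNF(R) diag = [2] → torsion [2]

Answer: M ≅ ℤ^2 ⊕ ℤ/2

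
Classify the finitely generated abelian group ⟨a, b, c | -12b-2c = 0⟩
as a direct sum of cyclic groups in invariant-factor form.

rank_ℚ(R)=1; free=3−1=2
SNF(R) diag = [2] → torsion [2]

Answer: M ≅ ℤ^2 ⊕ ℤ/2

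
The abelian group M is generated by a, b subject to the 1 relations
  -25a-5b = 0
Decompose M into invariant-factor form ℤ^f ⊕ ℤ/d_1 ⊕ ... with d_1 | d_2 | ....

rank_ℚ(R)=1; free=2−1=1
SNF(R) diag = [5] → torsion [5]

Answer: M ≅ ℤ^1 ⊕ ℤ/5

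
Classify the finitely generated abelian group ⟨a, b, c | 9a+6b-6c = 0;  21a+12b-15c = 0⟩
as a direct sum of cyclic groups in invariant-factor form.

rank_ℚ(R)=2; free=3−2=1
SNF(R) diag = [3, 3] → torsion [3, 3]

Answer: M ≅ ℤ^1 ⊕ ℤ/3 ⊕ ℤ/3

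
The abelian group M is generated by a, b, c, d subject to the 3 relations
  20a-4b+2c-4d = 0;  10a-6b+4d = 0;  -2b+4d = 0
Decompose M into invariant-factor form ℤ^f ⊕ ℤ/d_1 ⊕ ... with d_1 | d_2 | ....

rank_ℚ(R)=3; free=4−3=1
SNF(R) diag = [2, 2, 2] → torsion [2, 2, 2]

Answer: M ≅ ℤ^1 ⊕ ℤ/2 ⊕ ℤ/2 ⊕ ℤ/2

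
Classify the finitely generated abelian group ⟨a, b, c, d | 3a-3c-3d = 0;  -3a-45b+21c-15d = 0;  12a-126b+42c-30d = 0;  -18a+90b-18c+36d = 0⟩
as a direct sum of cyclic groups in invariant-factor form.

Answer: M ≅ ℤ/3 ⊕ ℤ/9 ⊕ ℤ/18 ⊕ ℤ/18

Derivation:
rank_ℚ(R)=4; free=4−4=0
SNF(R) diag = [3, 9, 18, 18] → torsion [3, 9, 18, 18]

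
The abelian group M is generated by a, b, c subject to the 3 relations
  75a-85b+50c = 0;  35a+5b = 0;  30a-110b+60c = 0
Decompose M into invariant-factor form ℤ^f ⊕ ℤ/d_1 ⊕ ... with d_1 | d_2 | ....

Answer: M ≅ ℤ/5 ⊕ ℤ/10 ⊕ ℤ/20

Derivation:
rank_ℚ(R)=3; free=3−3=0
SNF(R) diag = [5, 10, 20] → torsion [5, 10, 20]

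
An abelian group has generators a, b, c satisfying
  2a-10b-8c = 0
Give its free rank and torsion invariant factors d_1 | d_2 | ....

Answer: M ≅ ℤ^2 ⊕ ℤ/2

Derivation:
rank_ℚ(R)=1; free=3−1=2
SNF(R) diag = [2] → torsion [2]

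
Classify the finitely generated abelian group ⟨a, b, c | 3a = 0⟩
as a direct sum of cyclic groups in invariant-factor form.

rank_ℚ(R)=1; free=3−1=2
SNF(R) diag = [3] → torsion [3]

Answer: M ≅ ℤ^2 ⊕ ℤ/3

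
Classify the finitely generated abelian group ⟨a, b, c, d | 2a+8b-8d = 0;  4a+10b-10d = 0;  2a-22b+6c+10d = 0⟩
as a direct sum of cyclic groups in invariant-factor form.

Answer: M ≅ ℤ^1 ⊕ ℤ/2 ⊕ ℤ/6 ⊕ ℤ/6

Derivation:
rank_ℚ(R)=3; free=4−3=1
SNF(R) diag = [2, 6, 6] → torsion [2, 6, 6]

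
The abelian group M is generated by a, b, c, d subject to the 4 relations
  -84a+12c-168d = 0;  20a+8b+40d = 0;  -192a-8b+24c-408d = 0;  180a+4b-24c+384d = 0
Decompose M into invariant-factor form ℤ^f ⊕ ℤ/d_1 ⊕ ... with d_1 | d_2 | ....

rank_ℚ(R)=4; free=4−4=0
SNF(R) diag = [4, 4, 12, 24] → torsion [4, 4, 12, 24]

Answer: M ≅ ℤ/4 ⊕ ℤ/4 ⊕ ℤ/12 ⊕ ℤ/24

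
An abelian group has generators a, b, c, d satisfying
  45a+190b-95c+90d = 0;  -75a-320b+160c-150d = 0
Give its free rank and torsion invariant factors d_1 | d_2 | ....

rank_ℚ(R)=2; free=4−2=2
SNF(R) diag = [5, 15] → torsion [5, 15]

Answer: M ≅ ℤ^2 ⊕ ℤ/5 ⊕ ℤ/15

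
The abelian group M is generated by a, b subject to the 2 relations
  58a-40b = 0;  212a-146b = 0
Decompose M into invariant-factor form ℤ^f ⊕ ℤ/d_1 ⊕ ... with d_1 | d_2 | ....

rank_ℚ(R)=2; free=2−2=0
SNF(R) diag = [2, 6] → torsion [2, 6]

Answer: M ≅ ℤ/2 ⊕ ℤ/6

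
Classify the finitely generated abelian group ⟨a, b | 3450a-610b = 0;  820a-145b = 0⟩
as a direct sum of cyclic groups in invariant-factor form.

rank_ℚ(R)=2; free=2−2=0
SNF(R) diag = [5, 10] → torsion [5, 10]

Answer: M ≅ ℤ/5 ⊕ ℤ/10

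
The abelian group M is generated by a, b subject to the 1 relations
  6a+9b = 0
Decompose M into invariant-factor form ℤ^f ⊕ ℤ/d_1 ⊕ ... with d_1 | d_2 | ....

Answer: M ≅ ℤ^1 ⊕ ℤ/3

Derivation:
rank_ℚ(R)=1; free=2−1=1
SNF(R) diag = [3] → torsion [3]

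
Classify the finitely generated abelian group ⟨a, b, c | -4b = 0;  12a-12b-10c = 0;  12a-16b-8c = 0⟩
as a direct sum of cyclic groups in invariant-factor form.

Answer: M ≅ ℤ/2 ⊕ ℤ/4 ⊕ ℤ/12

Derivation:
rank_ℚ(R)=3; free=3−3=0
SNF(R) diag = [2, 4, 12] → torsion [2, 4, 12]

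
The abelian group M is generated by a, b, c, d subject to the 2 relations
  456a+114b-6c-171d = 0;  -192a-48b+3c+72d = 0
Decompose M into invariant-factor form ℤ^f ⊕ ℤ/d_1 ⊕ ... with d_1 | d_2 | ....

rank_ℚ(R)=2; free=4−2=2
SNF(R) diag = [3, 9] → torsion [3, 9]

Answer: M ≅ ℤ^2 ⊕ ℤ/3 ⊕ ℤ/9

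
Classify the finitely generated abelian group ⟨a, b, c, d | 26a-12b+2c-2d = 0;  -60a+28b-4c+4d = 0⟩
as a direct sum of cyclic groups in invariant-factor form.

Answer: M ≅ ℤ^2 ⊕ ℤ/2 ⊕ ℤ/4

Derivation:
rank_ℚ(R)=2; free=4−2=2
SNF(R) diag = [2, 4] → torsion [2, 4]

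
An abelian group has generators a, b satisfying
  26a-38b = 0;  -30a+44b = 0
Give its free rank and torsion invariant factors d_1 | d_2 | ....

rank_ℚ(R)=2; free=2−2=0
SNF(R) diag = [2, 2] → torsion [2, 2]

Answer: M ≅ ℤ/2 ⊕ ℤ/2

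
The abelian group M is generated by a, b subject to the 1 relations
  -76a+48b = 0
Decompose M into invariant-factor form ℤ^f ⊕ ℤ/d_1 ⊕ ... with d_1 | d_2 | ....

rank_ℚ(R)=1; free=2−1=1
SNF(R) diag = [4] → torsion [4]

Answer: M ≅ ℤ^1 ⊕ ℤ/4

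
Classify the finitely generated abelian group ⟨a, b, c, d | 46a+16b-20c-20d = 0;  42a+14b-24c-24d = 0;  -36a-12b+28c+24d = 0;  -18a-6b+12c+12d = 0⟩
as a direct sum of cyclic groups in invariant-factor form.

Answer: M ≅ ℤ/2 ⊕ ℤ/2 ⊕ ℤ/4 ⊕ ℤ/12

Derivation:
rank_ℚ(R)=4; free=4−4=0
SNF(R) diag = [2, 2, 4, 12] → torsion [2, 2, 4, 12]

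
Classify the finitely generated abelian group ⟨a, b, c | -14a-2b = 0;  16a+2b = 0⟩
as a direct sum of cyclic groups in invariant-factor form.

Answer: M ≅ ℤ^1 ⊕ ℤ/2 ⊕ ℤ/2

Derivation:
rank_ℚ(R)=2; free=3−2=1
SNF(R) diag = [2, 2] → torsion [2, 2]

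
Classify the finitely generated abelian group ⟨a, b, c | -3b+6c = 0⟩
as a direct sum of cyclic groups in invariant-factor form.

Answer: M ≅ ℤ^2 ⊕ ℤ/3

Derivation:
rank_ℚ(R)=1; free=3−1=2
SNF(R) diag = [3] → torsion [3]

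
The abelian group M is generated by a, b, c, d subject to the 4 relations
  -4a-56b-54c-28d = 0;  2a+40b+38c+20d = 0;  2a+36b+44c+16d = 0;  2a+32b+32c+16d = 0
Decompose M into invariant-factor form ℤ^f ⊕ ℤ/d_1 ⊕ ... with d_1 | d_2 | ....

rank_ℚ(R)=4; free=4−4=0
SNF(R) diag = [2, 2, 4, 8] → torsion [2, 2, 4, 8]

Answer: M ≅ ℤ/2 ⊕ ℤ/2 ⊕ ℤ/4 ⊕ ℤ/8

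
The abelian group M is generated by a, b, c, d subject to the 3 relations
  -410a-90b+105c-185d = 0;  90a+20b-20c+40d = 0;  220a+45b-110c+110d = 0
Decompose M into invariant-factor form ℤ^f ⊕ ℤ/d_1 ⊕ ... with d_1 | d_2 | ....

rank_ℚ(R)=3; free=4−3=1
SNF(R) diag = [5, 5, 10] → torsion [5, 5, 10]

Answer: M ≅ ℤ^1 ⊕ ℤ/5 ⊕ ℤ/5 ⊕ ℤ/10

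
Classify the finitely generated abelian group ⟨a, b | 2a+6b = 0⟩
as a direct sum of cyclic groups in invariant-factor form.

Answer: M ≅ ℤ^1 ⊕ ℤ/2

Derivation:
rank_ℚ(R)=1; free=2−1=1
SNF(R) diag = [2] → torsion [2]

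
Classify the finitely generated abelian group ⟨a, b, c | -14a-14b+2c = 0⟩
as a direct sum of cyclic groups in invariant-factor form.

Answer: M ≅ ℤ^2 ⊕ ℤ/2

Derivation:
rank_ℚ(R)=1; free=3−1=2
SNF(R) diag = [2] → torsion [2]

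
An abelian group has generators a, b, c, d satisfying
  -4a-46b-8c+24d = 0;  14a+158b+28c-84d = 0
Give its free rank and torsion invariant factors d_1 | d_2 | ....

Answer: M ≅ ℤ^2 ⊕ ℤ/2 ⊕ ℤ/6

Derivation:
rank_ℚ(R)=2; free=4−2=2
SNF(R) diag = [2, 6] → torsion [2, 6]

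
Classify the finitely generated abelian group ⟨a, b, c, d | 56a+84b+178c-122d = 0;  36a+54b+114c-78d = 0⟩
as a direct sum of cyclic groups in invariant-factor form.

Answer: M ≅ ℤ^2 ⊕ ℤ/2 ⊕ ℤ/6

Derivation:
rank_ℚ(R)=2; free=4−2=2
SNF(R) diag = [2, 6] → torsion [2, 6]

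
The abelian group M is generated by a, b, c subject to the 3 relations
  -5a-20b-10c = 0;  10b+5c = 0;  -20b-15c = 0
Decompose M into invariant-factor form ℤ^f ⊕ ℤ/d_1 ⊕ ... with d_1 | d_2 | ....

Answer: M ≅ ℤ/5 ⊕ ℤ/5 ⊕ ℤ/10

Derivation:
rank_ℚ(R)=3; free=3−3=0
SNF(R) diag = [5, 5, 10] → torsion [5, 5, 10]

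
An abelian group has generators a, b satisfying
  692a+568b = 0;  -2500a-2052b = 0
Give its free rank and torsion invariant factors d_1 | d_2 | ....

rank_ℚ(R)=2; free=2−2=0
SNF(R) diag = [4, 4] → torsion [4, 4]

Answer: M ≅ ℤ/4 ⊕ ℤ/4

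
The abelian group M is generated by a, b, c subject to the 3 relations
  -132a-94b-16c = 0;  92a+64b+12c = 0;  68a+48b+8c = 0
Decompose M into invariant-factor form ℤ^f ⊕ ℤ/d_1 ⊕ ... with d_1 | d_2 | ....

rank_ℚ(R)=3; free=3−3=0
SNF(R) diag = [2, 4, 12] → torsion [2, 4, 12]

Answer: M ≅ ℤ/2 ⊕ ℤ/4 ⊕ ℤ/12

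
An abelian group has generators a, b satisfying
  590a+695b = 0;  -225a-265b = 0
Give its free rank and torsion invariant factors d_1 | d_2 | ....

Answer: M ≅ ℤ/5 ⊕ ℤ/5

Derivation:
rank_ℚ(R)=2; free=2−2=0
SNF(R) diag = [5, 5] → torsion [5, 5]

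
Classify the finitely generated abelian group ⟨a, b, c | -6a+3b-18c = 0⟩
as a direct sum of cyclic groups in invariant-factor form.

Answer: M ≅ ℤ^2 ⊕ ℤ/3

Derivation:
rank_ℚ(R)=1; free=3−1=2
SNF(R) diag = [3] → torsion [3]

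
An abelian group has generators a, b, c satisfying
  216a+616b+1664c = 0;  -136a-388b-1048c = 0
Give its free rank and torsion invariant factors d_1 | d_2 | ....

Answer: M ≅ ℤ^1 ⊕ ℤ/4 ⊕ ℤ/8

Derivation:
rank_ℚ(R)=2; free=3−2=1
SNF(R) diag = [4, 8] → torsion [4, 8]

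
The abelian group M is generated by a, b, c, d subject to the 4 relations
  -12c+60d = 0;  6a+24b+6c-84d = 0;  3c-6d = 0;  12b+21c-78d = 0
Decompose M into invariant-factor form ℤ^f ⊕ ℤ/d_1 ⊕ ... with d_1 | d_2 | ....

Answer: M ≅ ℤ/3 ⊕ ℤ/6 ⊕ ℤ/12 ⊕ ℤ/36

Derivation:
rank_ℚ(R)=4; free=4−4=0
SNF(R) diag = [3, 6, 12, 36] → torsion [3, 6, 12, 36]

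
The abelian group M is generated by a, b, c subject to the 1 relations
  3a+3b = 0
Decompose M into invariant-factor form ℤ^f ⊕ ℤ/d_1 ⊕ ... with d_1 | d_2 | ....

Answer: M ≅ ℤ^2 ⊕ ℤ/3

Derivation:
rank_ℚ(R)=1; free=3−1=2
SNF(R) diag = [3] → torsion [3]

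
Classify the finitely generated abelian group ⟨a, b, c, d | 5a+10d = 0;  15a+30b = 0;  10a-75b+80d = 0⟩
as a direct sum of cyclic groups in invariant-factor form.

Answer: M ≅ ℤ^1 ⊕ ℤ/5 ⊕ ℤ/15 ⊕ ℤ/30

Derivation:
rank_ℚ(R)=3; free=4−3=1
SNF(R) diag = [5, 15, 30] → torsion [5, 15, 30]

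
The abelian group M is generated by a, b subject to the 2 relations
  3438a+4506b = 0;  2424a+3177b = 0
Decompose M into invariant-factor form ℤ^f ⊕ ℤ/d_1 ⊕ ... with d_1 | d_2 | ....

Answer: M ≅ ℤ/3 ⊕ ℤ/6

Derivation:
rank_ℚ(R)=2; free=2−2=0
SNF(R) diag = [3, 6] → torsion [3, 6]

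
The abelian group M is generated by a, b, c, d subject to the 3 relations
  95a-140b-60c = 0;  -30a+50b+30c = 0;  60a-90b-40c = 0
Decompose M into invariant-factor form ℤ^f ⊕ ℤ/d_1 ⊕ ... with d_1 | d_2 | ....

Answer: M ≅ ℤ^1 ⊕ ℤ/5 ⊕ ℤ/10 ⊕ ℤ/10

Derivation:
rank_ℚ(R)=3; free=4−3=1
SNF(R) diag = [5, 10, 10] → torsion [5, 10, 10]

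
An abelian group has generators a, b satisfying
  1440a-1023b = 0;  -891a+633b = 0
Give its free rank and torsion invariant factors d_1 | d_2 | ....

Answer: M ≅ ℤ/3 ⊕ ℤ/9

Derivation:
rank_ℚ(R)=2; free=2−2=0
SNF(R) diag = [3, 9] → torsion [3, 9]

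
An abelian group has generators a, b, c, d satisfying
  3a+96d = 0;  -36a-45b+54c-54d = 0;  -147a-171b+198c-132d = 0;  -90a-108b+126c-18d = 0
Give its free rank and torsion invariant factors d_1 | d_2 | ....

rank_ℚ(R)=4; free=4−4=0
SNF(R) diag = [3, 9, 18, 54] → torsion [3, 9, 18, 54]

Answer: M ≅ ℤ/3 ⊕ ℤ/9 ⊕ ℤ/18 ⊕ ℤ/54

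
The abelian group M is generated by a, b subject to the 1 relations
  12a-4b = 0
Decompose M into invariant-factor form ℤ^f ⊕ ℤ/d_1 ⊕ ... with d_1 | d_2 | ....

Answer: M ≅ ℤ^1 ⊕ ℤ/4

Derivation:
rank_ℚ(R)=1; free=2−1=1
SNF(R) diag = [4] → torsion [4]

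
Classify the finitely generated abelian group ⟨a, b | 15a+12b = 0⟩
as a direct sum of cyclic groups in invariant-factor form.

rank_ℚ(R)=1; free=2−1=1
SNF(R) diag = [3] → torsion [3]

Answer: M ≅ ℤ^1 ⊕ ℤ/3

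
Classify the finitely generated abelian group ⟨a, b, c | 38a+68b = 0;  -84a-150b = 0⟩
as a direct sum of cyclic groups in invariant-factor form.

rank_ℚ(R)=2; free=3−2=1
SNF(R) diag = [2, 6] → torsion [2, 6]

Answer: M ≅ ℤ^1 ⊕ ℤ/2 ⊕ ℤ/6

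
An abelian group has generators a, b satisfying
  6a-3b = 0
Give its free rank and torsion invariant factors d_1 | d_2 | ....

rank_ℚ(R)=1; free=2−1=1
SNF(R) diag = [3] → torsion [3]

Answer: M ≅ ℤ^1 ⊕ ℤ/3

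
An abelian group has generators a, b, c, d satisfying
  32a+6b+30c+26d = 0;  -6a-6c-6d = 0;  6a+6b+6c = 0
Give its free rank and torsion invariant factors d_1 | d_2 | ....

Answer: M ≅ ℤ^1 ⊕ ℤ/2 ⊕ ℤ/6 ⊕ ℤ/6

Derivation:
rank_ℚ(R)=3; free=4−3=1
SNF(R) diag = [2, 6, 6] → torsion [2, 6, 6]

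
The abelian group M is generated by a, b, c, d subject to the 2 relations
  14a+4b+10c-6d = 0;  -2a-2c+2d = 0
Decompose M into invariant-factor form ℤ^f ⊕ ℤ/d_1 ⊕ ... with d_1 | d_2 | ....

Answer: M ≅ ℤ^2 ⊕ ℤ/2 ⊕ ℤ/4

Derivation:
rank_ℚ(R)=2; free=4−2=2
SNF(R) diag = [2, 4] → torsion [2, 4]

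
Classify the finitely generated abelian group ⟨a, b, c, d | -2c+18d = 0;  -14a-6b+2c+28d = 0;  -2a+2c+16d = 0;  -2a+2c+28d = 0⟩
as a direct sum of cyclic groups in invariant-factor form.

Answer: M ≅ ℤ/2 ⊕ ℤ/2 ⊕ ℤ/6 ⊕ ℤ/12

Derivation:
rank_ℚ(R)=4; free=4−4=0
SNF(R) diag = [2, 2, 6, 12] → torsion [2, 2, 6, 12]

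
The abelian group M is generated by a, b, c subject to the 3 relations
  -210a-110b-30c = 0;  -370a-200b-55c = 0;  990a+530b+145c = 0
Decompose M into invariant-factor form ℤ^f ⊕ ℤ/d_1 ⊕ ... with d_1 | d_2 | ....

rank_ℚ(R)=3; free=3−3=0
SNF(R) diag = [5, 10, 10] → torsion [5, 10, 10]

Answer: M ≅ ℤ/5 ⊕ ℤ/10 ⊕ ℤ/10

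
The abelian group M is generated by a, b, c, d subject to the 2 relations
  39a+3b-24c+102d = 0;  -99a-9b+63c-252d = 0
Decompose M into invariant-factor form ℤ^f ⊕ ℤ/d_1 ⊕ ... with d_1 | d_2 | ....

Answer: M ≅ ℤ^2 ⊕ ℤ/3 ⊕ ℤ/9

Derivation:
rank_ℚ(R)=2; free=4−2=2
SNF(R) diag = [3, 9] → torsion [3, 9]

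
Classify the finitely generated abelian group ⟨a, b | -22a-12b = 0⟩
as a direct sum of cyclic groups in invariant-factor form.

Answer: M ≅ ℤ^1 ⊕ ℤ/2

Derivation:
rank_ℚ(R)=1; free=2−1=1
SNF(R) diag = [2] → torsion [2]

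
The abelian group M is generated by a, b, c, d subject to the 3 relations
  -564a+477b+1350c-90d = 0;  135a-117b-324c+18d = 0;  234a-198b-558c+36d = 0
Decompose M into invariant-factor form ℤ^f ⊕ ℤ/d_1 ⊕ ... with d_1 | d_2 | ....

Answer: M ≅ ℤ^1 ⊕ ℤ/3 ⊕ ℤ/9 ⊕ ℤ/18

Derivation:
rank_ℚ(R)=3; free=4−3=1
SNF(R) diag = [3, 9, 18] → torsion [3, 9, 18]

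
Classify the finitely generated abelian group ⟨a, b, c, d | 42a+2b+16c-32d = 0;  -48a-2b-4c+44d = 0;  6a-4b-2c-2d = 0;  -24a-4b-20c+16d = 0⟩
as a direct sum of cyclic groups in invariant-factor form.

rank_ℚ(R)=4; free=4−4=0
SNF(R) diag = [2, 6, 6, 12] → torsion [2, 6, 6, 12]

Answer: M ≅ ℤ/2 ⊕ ℤ/6 ⊕ ℤ/6 ⊕ ℤ/12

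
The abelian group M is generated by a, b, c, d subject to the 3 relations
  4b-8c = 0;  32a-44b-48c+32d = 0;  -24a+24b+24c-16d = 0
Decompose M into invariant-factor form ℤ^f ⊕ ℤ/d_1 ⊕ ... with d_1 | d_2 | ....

Answer: M ≅ ℤ^1 ⊕ ℤ/4 ⊕ ℤ/8 ⊕ ℤ/8

Derivation:
rank_ℚ(R)=3; free=4−3=1
SNF(R) diag = [4, 8, 8] → torsion [4, 8, 8]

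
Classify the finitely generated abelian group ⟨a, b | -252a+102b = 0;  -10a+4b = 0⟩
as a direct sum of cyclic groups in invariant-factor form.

rank_ℚ(R)=2; free=2−2=0
SNF(R) diag = [2, 6] → torsion [2, 6]

Answer: M ≅ ℤ/2 ⊕ ℤ/6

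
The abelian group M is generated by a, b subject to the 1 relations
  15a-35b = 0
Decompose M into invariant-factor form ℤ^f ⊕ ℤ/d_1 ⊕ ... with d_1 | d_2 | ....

rank_ℚ(R)=1; free=2−1=1
SNF(R) diag = [5] → torsion [5]

Answer: M ≅ ℤ^1 ⊕ ℤ/5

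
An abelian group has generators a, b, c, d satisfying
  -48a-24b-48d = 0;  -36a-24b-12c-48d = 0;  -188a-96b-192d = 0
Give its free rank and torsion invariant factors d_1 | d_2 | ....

rank_ℚ(R)=3; free=4−3=1
SNF(R) diag = [4, 12, 24] → torsion [4, 12, 24]

Answer: M ≅ ℤ^1 ⊕ ℤ/4 ⊕ ℤ/12 ⊕ ℤ/24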